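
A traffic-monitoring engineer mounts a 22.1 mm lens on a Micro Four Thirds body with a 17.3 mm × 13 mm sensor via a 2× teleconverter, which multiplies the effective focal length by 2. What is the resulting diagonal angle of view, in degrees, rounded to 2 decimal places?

27.51°

Effective focal length f = 22.1 × 2 = 44.2 mm.
Sensor diagonal = √(17.3² + 13²) = √468.2900 ≈ 21.6400 mm.
α = 2·arctan(21.640 / (2 × 44.2)) = 2·arctan(0.24480) ≈ 27.5106°.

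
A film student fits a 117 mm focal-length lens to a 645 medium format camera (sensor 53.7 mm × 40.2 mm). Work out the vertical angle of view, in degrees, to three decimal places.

19.496°

Angle of view α = 2·arctan(h/2f) with h = 40.2 mm and f = 117 mm.
h/2f = 0.17179; arctan(0.17179) ≈ 9.7480°, so α ≈ 19.4959°.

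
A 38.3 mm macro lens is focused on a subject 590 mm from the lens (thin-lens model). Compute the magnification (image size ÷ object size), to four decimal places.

0.0694×

Thin lens: 1/f = 1/dₒ + 1/dᵢ → 1/dᵢ = 1/38.3 − 1/590 = 0.0244147 mm⁻¹, so dᵢ ≈ 40.9589 mm.
Magnification m = dᵢ/dₒ = 40.9589/590 ≈ 0.06942.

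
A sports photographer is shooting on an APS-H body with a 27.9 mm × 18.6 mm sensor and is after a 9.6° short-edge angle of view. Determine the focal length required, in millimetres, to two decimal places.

From α = 2·arctan(h/2f) we get f = h / (2·tan(α/2)).
With h = 18.6 mm and α/2 = 4.8°, tan(α/2) ≈ 0.08397, so f ≈ 18.6 / 0.16794 ≈ 110.7507 mm.

110.75 mm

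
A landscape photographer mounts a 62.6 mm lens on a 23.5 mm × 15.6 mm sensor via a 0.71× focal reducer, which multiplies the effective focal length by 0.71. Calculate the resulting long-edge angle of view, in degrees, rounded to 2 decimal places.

Effective focal length f = 62.6 × 0.71 = 44.446 mm.
α = 2·arctan(23.5 / (2 × 44.446)) = 2·arctan(0.26437) ≈ 29.6165°.

29.62°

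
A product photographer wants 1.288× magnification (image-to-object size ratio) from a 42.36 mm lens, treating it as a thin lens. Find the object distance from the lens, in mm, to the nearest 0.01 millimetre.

With m = dᵢ/dₒ and 1/f = 1/dₒ + 1/dᵢ, substituting dᵢ = m·dₒ gives 1/f = (1 + 1/m)/dₒ, hence dₒ = f·(1 + 1/m).
dₒ = 42.36 × (1 + 1/1.288) = 42.36 × 1.77640 ≈ 75.248 mm.

75.25 mm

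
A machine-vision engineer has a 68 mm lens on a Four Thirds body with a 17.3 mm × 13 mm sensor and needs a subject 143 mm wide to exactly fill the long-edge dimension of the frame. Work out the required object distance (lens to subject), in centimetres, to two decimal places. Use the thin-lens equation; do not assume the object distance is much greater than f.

63.01 cm

Magnification m = w/W = dᵢ/dₒ; combined with 1/f = 1/dₒ + 1/dᵢ this gives dₒ = f·(1 + W/w).
dₒ = 68 mm × (1 + 143/17.3) = 68 × 9.2659 ≈ 630.081 mm = 63.0081 cm.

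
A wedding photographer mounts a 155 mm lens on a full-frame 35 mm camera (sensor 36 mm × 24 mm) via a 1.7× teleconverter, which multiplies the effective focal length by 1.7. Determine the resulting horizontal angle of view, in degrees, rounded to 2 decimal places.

Effective focal length f = 155 × 1.7 = 263.5 mm.
α = 2·arctan(36 / (2 × 263.5)) = 2·arctan(0.06831) ≈ 7.8157°.

7.82°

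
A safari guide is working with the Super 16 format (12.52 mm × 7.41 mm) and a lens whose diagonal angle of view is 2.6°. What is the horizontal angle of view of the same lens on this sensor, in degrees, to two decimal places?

2.24°

Sensor diagonal = √(12.52² + 7.41²) = √211.6585 ≈ 14.5485 mm.
From the diagonal AOV: f = 14.5485 / (2·tan(1.3°)) = 14.5485 / 0.04539 ≈ 320.5477 mm.
Horizontal AOV = 2·arctan(12.52 / (2 × 320.5477)) = 2·arctan(0.01953) ≈ 2.2376°.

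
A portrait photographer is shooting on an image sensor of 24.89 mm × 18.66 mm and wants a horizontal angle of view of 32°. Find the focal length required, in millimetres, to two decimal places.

From α = 2·arctan(w/2f) we get f = w / (2·tan(α/2)).
With w = 24.89 mm and α/2 = 16°, tan(α/2) ≈ 0.28675, so f ≈ 24.89 / 0.57349 ≈ 43.4009 mm.

43.40 mm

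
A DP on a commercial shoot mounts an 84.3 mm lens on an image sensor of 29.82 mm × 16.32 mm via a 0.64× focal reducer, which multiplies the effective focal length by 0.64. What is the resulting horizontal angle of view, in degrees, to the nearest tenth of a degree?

30.9°

Effective focal length f = 84.3 × 0.64 = 53.952 mm.
α = 2·arctan(29.82 / (2 × 53.952)) = 2·arctan(0.27636) ≈ 30.8970°.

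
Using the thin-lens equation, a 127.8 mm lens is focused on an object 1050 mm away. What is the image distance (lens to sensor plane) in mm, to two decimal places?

1/dᵢ = 1/f − 1/dₒ = 1/127.8 − 1/1050 = 0.0068723 mm⁻¹.
dᵢ = 1/0.0068723 ≈ 145.5107 mm.

145.51 mm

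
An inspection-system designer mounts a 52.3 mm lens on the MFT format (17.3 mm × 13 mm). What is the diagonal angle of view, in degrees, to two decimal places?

23.38°

Sensor diagonal = √(17.3² + 13²) = √468.2900 ≈ 21.6400 mm.
Angle of view α = 2·arctan(d/2f) with d = 21.6400 mm and f = 52.3 mm.
d/2f = 0.20688; arctan(0.20688) ≈ 11.6886°, so α ≈ 23.3773°.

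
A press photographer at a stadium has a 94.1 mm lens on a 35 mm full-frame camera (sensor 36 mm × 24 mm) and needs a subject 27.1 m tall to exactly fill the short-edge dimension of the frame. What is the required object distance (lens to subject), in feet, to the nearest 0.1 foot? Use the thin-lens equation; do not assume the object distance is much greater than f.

W: 27.1 m = 27100 mm.
Magnification m = h/W = dᵢ/dₒ; combined with 1/f = 1/dₒ + 1/dᵢ this gives dₒ = f·(1 + W/h).
dₒ = 94.1 mm × (1 + 27100/24) = 94.1 × 1130.1667 ≈ 106348.683 mm = 106348.683/304.8 ft = 348.913 ft.

348.9 ft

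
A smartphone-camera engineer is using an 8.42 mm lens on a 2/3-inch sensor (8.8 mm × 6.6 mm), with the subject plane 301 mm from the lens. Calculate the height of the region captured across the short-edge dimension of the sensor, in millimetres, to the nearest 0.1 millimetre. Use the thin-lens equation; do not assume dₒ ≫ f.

229.3 mm

Similar triangles through the lens centre give W/dₒ = h/dᵢ; with 1/f = 1/dₒ + 1/dᵢ this gives W = h·(dₒ − f)/f.
W = 6.6 mm × (301 − 8.42) / 8.42 = 6.6 × 34.7482 ≈ 229.338 mm.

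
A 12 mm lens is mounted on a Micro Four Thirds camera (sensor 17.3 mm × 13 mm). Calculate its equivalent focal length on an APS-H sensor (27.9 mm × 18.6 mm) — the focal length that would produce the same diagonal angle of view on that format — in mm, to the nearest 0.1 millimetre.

Sensor diagonal = √(17.3² + 13²) = √468.2900 ≈ 21.6400 mm.
Sensor diagonal = √(27.9² + 18.6²) = √1124.3700 ≈ 33.5316 mm.
Equal angle of view means equal diagonal/f ratio, so f₂ = f₁ · (diagonal₂/diagonal₁) = 12 × 33.5316/21.6400.
f₂ = 12 × 1.54952 ≈ 18.594 mm.

18.6 mm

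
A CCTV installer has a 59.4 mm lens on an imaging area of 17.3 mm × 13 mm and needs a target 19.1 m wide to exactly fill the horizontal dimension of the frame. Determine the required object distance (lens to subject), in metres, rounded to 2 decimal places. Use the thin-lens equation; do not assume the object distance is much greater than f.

W: 19.1 m = 19100 mm.
Magnification m = w/W = dᵢ/dₒ; combined with 1/f = 1/dₒ + 1/dᵢ this gives dₒ = f·(1 + W/w).
dₒ = 59.4 mm × (1 + 19100/17.3) = 59.4 × 1105.0462 ≈ 65639.747 mm = 65.6397 m.

65.64 m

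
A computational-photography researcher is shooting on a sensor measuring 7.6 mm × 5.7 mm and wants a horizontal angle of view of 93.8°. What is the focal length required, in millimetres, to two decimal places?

3.56 mm

From α = 2·arctan(w/2f) we get f = w / (2·tan(α/2)).
With w = 7.6 mm and α/2 = 46.9°, tan(α/2) ≈ 1.06862, so f ≈ 7.6 / 2.13725 ≈ 3.5560 mm.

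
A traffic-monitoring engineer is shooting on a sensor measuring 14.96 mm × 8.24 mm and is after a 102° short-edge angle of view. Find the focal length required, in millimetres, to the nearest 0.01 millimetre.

3.34 mm

From α = 2·arctan(h/2f) we get f = h / (2·tan(α/2)).
With h = 8.24 mm and α/2 = 51°, tan(α/2) ≈ 1.23490, so f ≈ 8.24 / 2.46979 ≈ 3.3363 mm.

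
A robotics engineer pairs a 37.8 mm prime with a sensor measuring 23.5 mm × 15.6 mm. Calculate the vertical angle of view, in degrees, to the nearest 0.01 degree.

Angle of view α = 2·arctan(h/2f) with h = 15.6 mm and f = 37.8 mm.
h/2f = 0.20635; arctan(0.20635) ≈ 11.6593°, so α ≈ 23.3186°.

23.32°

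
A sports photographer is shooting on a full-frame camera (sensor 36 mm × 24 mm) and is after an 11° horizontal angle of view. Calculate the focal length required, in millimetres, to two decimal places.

186.94 mm

From α = 2·arctan(w/2f) we get f = w / (2·tan(α/2)).
With w = 36 mm and α/2 = 5.5°, tan(α/2) ≈ 0.09629, so f ≈ 36 / 0.19258 ≈ 186.9371 mm.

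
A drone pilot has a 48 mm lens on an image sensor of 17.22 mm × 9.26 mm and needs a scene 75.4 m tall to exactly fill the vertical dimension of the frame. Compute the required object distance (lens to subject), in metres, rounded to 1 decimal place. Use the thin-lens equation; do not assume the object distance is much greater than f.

W: 75.4 m = 75400 mm.
Magnification m = h/W = dᵢ/dₒ; combined with 1/f = 1/dₒ + 1/dᵢ this gives dₒ = f·(1 + W/h).
dₒ = 48 mm × (1 + 75400/9.26) = 48 × 8143.5486 ≈ 390890.333 mm = 390.89 m.

390.9 m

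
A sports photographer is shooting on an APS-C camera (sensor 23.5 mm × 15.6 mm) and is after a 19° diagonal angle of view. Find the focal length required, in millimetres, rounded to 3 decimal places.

84.278 mm

Sensor diagonal = √(23.5² + 15.6²) = √795.6100 ≈ 28.2066 mm.
From α = 2·arctan(d/2f) we get f = d / (2·tan(α/2)).
With d = 28.2066 mm and α/2 = 9.5°, tan(α/2) ≈ 0.16734, so f ≈ 28.2066 / 0.33469 ≈ 84.2779 mm.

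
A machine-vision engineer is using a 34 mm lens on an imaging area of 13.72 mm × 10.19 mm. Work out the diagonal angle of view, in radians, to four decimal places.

0.4925 rad

Sensor diagonal = √(13.72² + 10.19²) = √292.0745 ≈ 17.0902 mm.
Angle of view α = 2·arctan(d/2f) with d = 17.0902 mm and f = 34 mm.
d/2f = 0.25133; arctan(0.25133) ≈ 0.2462 rad, so α ≈ 0.4925 rad.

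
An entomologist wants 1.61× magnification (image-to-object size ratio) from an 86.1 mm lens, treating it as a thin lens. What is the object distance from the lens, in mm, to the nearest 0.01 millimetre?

139.58 mm

With m = dᵢ/dₒ and 1/f = 1/dₒ + 1/dᵢ, substituting dᵢ = m·dₒ gives 1/f = (1 + 1/m)/dₒ, hence dₒ = f·(1 + 1/m).
dₒ = 86.1 × (1 + 1/1.61) = 86.1 × 1.62112 ≈ 139.578 mm.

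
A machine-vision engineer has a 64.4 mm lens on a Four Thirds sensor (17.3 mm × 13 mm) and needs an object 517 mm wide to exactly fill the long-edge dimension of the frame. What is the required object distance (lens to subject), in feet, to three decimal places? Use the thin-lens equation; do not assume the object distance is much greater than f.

Magnification m = w/W = dᵢ/dₒ; combined with 1/f = 1/dₒ + 1/dᵢ this gives dₒ = f·(1 + W/w).
dₒ = 64.4 mm × (1 + 517/17.3) = 64.4 × 30.8844 ≈ 1988.955 mm = 1988.955/304.8 ft = 6.52544 ft.

6.525 ft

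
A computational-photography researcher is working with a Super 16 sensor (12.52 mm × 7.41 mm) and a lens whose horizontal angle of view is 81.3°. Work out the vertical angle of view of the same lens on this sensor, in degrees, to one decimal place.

From the horizontal AOV: f = 12.52 / (2·tan(40.65°)) = 12.52 / 1.71724 ≈ 7.2908 mm.
Vertical AOV = 2·arctan(7.41 / (2 × 7.2908)) = 2·arctan(0.50818) ≈ 53.8772°.

53.9°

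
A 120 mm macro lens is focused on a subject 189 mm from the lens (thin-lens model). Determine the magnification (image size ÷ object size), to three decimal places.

Thin lens: 1/f = 1/dₒ + 1/dᵢ → 1/dᵢ = 1/120 − 1/189 = 0.0030423 mm⁻¹, so dᵢ ≈ 328.6957 mm.
Magnification m = dᵢ/dₒ = 328.6957/189 ≈ 1.73913.

1.739×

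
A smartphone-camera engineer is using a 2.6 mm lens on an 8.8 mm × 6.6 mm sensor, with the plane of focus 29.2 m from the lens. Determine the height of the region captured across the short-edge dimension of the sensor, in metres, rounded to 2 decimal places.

dₒ: 29.2 m = 29200 mm.
Similar triangles through the lens centre give W/dₒ = h/dᵢ; with 1/f = 1/dₒ + 1/dᵢ this gives W = h·(dₒ − f)/f.
W = 6.6 mm × (29200 − 2.6) / 2.6 = 6.6 × 11229.7692 ≈ 74116.477 mm = 74.1165 m.

74.12 m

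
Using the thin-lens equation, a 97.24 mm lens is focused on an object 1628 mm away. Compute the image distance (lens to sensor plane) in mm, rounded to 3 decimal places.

1/dᵢ = 1/f − 1/dₒ = 1/97.24 − 1/1628 = 0.0096696 mm⁻¹.
dᵢ = 1/0.0096696 ≈ 103.4171 mm.

103.417 mm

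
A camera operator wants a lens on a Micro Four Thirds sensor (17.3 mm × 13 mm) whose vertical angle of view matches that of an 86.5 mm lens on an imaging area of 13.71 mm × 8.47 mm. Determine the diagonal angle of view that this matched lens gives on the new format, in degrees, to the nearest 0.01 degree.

Equal vertical AOV ⇒ f₂ = f₁ · 13/8.47 = 86.5 × 1.53483 ≈ 132.7627 mm.
Sensor diagonal = √(17.3² + 13²) = √468.2900 ≈ 21.6400 mm.
Diagonal AOV on the new format = 2·arctan(21.6400 / (2 × 132.7627)) = 2·arctan(0.08150) ≈ 9.3185°.

9.32°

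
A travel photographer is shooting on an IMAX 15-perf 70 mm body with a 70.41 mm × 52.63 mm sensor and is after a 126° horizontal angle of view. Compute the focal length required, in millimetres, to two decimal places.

From α = 2·arctan(w/2f) we get f = w / (2·tan(α/2)).
With w = 70.41 mm and α/2 = 63°, tan(α/2) ≈ 1.96261, so f ≈ 70.41 / 3.92522 ≈ 17.9378 mm.

17.94 mm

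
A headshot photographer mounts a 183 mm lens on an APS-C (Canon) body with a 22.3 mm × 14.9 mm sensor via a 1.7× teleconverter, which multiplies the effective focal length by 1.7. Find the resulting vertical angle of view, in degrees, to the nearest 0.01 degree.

Effective focal length f = 183 × 1.7 = 311.1 mm.
α = 2·arctan(14.9 / (2 × 311.1)) = 2·arctan(0.02395) ≈ 2.7436°.

2.74°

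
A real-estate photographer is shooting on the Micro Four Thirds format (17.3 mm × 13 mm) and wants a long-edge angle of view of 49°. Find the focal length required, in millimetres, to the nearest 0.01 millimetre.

From α = 2·arctan(w/2f) we get f = w / (2·tan(α/2)).
With w = 17.3 mm and α/2 = 24.5°, tan(α/2) ≈ 0.45573, so f ≈ 17.3 / 0.91145 ≈ 18.9807 mm.

18.98 mm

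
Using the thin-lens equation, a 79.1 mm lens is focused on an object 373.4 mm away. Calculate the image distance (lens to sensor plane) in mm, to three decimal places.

1/dᵢ = 1/f − 1/dₒ = 1/79.1 − 1/373.4 = 0.0099641 mm⁻¹.
dᵢ = 1/0.0099641 ≈ 100.3600 mm.

100.360 mm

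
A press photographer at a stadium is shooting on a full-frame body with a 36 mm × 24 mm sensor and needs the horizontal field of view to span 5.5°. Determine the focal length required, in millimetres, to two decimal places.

From α = 2·arctan(w/2f) we get f = w / (2·tan(α/2)).
With w = 36 mm and α/2 = 2.75°, tan(α/2) ≈ 0.04803, so f ≈ 36 / 0.09607 ≈ 374.7389 mm.

374.74 mm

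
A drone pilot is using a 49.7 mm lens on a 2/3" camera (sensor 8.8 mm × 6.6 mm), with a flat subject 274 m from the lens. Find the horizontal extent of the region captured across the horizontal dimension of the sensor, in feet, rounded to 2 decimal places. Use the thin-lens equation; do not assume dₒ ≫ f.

dₒ: 274 m = 274000 mm.
Similar triangles through the lens centre give W/dₒ = w/dᵢ; with 1/f = 1/dₒ + 1/dᵢ this gives W = w·(dₒ − f)/f.
W = 8.8 mm × (274000 − 49.7) / 49.7 = 8.8 × 5512.0785 ≈ 48506.291 mm = 48506.291/304.8 ft = 159.141 ft.

159.14 ft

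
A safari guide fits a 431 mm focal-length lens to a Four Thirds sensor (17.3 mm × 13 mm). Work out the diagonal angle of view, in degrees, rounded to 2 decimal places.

2.88°

Sensor diagonal = √(17.3² + 13²) = √468.2900 ≈ 21.6400 mm.
Angle of view α = 2·arctan(d/2f) with d = 21.6400 mm and f = 431 mm.
d/2f = 0.02510; arctan(0.02510) ≈ 1.4381°, so α ≈ 2.8762°.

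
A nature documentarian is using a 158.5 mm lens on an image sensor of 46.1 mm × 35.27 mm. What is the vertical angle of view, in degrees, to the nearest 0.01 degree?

Angle of view α = 2·arctan(h/2f) with h = 35.27 mm and f = 158.5 mm.
h/2f = 0.11126; arctan(0.11126) ≈ 6.3487°, so α ≈ 12.6974°.

12.70°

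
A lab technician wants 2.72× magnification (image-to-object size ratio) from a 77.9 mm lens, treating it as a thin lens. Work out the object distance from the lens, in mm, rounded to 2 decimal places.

With m = dᵢ/dₒ and 1/f = 1/dₒ + 1/dᵢ, substituting dᵢ = m·dₒ gives 1/f = (1 + 1/m)/dₒ, hence dₒ = f·(1 + 1/m).
dₒ = 77.9 × (1 + 1/2.72) = 77.9 × 1.36765 ≈ 106.540 mm.

106.54 mm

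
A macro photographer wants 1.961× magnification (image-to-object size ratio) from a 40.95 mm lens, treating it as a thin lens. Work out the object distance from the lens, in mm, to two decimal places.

With m = dᵢ/dₒ and 1/f = 1/dₒ + 1/dᵢ, substituting dᵢ = m·dₒ gives 1/f = (1 + 1/m)/dₒ, hence dₒ = f·(1 + 1/m).
dₒ = 40.95 × (1 + 1/1.961) = 40.95 × 1.50994 ≈ 61.832 mm.

61.83 mm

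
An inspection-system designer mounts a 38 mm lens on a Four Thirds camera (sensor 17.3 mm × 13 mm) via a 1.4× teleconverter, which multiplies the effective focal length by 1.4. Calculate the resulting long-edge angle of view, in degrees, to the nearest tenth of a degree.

Effective focal length f = 38 × 1.4 = 53.2 mm.
α = 2·arctan(17.3 / (2 × 53.2)) = 2·arctan(0.16259) ≈ 18.4703°.

18.5°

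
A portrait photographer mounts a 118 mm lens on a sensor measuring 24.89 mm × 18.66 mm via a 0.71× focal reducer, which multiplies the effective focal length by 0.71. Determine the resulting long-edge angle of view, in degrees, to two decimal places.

16.90°

Effective focal length f = 118 × 0.71 = 83.78 mm.
α = 2·arctan(24.89 / (2 × 83.78)) = 2·arctan(0.14854) ≈ 16.8983°.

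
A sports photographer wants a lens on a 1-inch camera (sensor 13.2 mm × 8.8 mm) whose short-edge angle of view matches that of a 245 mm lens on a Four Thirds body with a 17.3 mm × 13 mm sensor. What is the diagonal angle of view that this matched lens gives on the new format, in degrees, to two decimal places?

Equal short-edge AOV ⇒ f₂ = f₁ · 8.8/13 = 245 × 0.67692 ≈ 165.8462 mm.
Sensor diagonal = √(13.2² + 8.8²) = √251.6800 ≈ 15.8644 mm.
Diagonal AOV on the new format = 2·arctan(15.8644 / (2 × 165.8462)) = 2·arctan(0.04783) ≈ 5.4766°.

5.48°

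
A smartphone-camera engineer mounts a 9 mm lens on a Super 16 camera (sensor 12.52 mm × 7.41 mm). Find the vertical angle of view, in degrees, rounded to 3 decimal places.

44.751°

Angle of view α = 2·arctan(h/2f) with h = 7.41 mm and f = 9 mm.
h/2f = 0.41167; arctan(0.41167) ≈ 22.3753°, so α ≈ 44.7507°.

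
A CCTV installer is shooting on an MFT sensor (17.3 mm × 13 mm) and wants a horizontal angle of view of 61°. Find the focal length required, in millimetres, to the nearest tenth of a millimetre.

From α = 2·arctan(w/2f) we get f = w / (2·tan(α/2)).
With w = 17.3 mm and α/2 = 30.5°, tan(α/2) ≈ 0.58905, so f ≈ 17.3 / 1.17809 ≈ 14.6848 mm.

14.7 mm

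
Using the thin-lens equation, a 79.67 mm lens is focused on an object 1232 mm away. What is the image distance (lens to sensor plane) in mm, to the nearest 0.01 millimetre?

85.18 mm

1/dᵢ = 1/f − 1/dₒ = 1/79.67 − 1/1232 = 0.0117401 mm⁻¹.
dᵢ = 1/0.0117401 ≈ 85.1782 mm.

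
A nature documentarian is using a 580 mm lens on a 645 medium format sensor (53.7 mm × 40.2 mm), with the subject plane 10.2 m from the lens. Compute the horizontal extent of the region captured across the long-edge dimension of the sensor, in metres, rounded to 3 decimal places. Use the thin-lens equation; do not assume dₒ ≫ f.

0.891 m

dₒ: 10.2 m = 10200 mm.
Similar triangles through the lens centre give W/dₒ = w/dᵢ; with 1/f = 1/dₒ + 1/dᵢ this gives W = w·(dₒ − f)/f.
W = 53.7 mm × (10200 − 580) / 580 = 53.7 × 16.5862 ≈ 890.679 mm = 0.890679 m.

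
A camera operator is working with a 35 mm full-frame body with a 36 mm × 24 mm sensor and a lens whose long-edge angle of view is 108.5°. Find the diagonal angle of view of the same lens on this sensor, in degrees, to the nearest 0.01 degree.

118.16°

From the long-edge AOV: f = 36 / (2·tan(54.25°)) = 36 / 2.77818 ≈ 12.9581 mm.
Sensor diagonal = √(36² + 24²) = √1872.0000 ≈ 43.2666 mm.
Diagonal AOV = 2·arctan(43.2666 / (2 × 12.9581)) = 2·arctan(1.66948) ≈ 118.1576°.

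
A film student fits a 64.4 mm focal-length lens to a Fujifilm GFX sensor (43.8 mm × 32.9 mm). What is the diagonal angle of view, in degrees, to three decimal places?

Sensor diagonal = √(43.8² + 32.9²) = √3000.8500 ≈ 54.7800 mm.
Angle of view α = 2·arctan(d/2f) with d = 54.7800 mm and f = 64.4 mm.
d/2f = 0.42531; arctan(0.42531) ≈ 23.0406°, so α ≈ 46.0811°.

46.081°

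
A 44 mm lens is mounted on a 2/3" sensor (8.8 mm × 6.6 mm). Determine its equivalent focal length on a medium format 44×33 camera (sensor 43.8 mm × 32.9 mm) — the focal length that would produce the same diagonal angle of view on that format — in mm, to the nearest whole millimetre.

219 mm

Sensor diagonal = √(8.8² + 6.6²) = √121.0000 ≈ 11.0000 mm.
Sensor diagonal = √(43.8² + 32.9²) = √3000.8500 ≈ 54.7800 mm.
Equal angle of view means equal diagonal/f ratio, so f₂ = f₁ · (diagonal₂/diagonal₁) = 44 × 54.7800/11.0000.
f₂ = 44 × 4.98000 ≈ 219.120 mm.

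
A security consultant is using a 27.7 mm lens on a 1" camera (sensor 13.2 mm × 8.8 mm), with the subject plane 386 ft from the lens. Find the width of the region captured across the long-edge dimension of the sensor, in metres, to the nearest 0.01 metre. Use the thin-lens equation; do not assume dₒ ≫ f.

dₒ: 386 ft × 304.8 mm/ft = 117652.80 mm.
Similar triangles through the lens centre give W/dₒ = w/dᵢ; with 1/f = 1/dₒ + 1/dᵢ this gives W = w·(dₒ − f)/f.
W = 13.2 mm × (117653 − 27.7) / 27.7 = 13.2 × 4246.3934 ≈ 56052.392 mm = 56.0524 m.

56.05 m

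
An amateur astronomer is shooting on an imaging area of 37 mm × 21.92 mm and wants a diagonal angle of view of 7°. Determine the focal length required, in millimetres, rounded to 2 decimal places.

Sensor diagonal = √(37² + 21.92²) = √1849.4864 ≈ 43.0057 mm.
From α = 2·arctan(d/2f) we get f = d / (2·tan(α/2)).
With d = 43.0057 mm and α/2 = 3.5°, tan(α/2) ≈ 0.06116, so f ≈ 43.0057 / 0.12233 ≈ 351.5681 mm.

351.57 mm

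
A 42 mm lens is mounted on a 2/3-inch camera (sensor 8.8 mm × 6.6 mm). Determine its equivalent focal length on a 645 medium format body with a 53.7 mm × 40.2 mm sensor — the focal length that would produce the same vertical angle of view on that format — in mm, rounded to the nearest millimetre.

Equal angle of view means equal height/f ratio, so f₂ = f₁ · (height₂/height₁) = 42 × 40.2/6.6.
f₂ = 42 × 6.09091 ≈ 255.818 mm.

256 mm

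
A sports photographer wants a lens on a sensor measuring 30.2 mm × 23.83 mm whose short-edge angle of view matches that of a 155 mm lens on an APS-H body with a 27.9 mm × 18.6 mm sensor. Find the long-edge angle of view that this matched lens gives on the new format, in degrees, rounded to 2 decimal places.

Equal short-edge AOV ⇒ f₂ = f₁ · 23.83/18.6 = 155 × 1.28118 ≈ 198.5833 mm.
Long-edge AOV on the new format = 2·arctan(30.2 / (2 × 198.5833)) = 2·arctan(0.07604) ≈ 8.6966°.

8.70°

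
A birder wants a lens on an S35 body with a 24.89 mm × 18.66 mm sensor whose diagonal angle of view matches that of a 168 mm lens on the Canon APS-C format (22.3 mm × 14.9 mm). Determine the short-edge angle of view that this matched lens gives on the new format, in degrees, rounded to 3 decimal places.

5.482°

Sensor diagonal = √(22.3² + 14.9²) = √719.3000 ≈ 26.8198 mm.
Sensor diagonal = √(24.89² + 18.66²) = √967.7077 ≈ 31.1080 mm.
Equal diagonal AOV ⇒ f₂ = f₁ · 31.1080/26.8198 = 168 × 1.15989 ≈ 194.8616 mm.
Short-edge AOV on the new format = 2·arctan(18.66 / (2 × 194.8616)) = 2·arctan(0.04788) ≈ 5.4825°.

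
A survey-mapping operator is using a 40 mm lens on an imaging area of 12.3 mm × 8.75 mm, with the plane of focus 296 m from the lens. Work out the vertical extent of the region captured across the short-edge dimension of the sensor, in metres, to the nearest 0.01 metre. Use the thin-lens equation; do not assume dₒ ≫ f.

dₒ: 296 m = 296000 mm.
Similar triangles through the lens centre give W/dₒ = h/dᵢ; with 1/f = 1/dₒ + 1/dᵢ this gives W = h·(dₒ − f)/f.
W = 8.75 mm × (296000 − 40) / 40 = 8.75 × 7399.0000 ≈ 64741.250 mm = 64.7412 m.

64.74 m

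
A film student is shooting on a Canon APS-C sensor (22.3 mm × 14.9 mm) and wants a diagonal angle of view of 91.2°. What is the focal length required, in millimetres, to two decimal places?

13.13 mm

Sensor diagonal = √(22.3² + 14.9²) = √719.3000 ≈ 26.8198 mm.
From α = 2·arctan(d/2f) we get f = d / (2·tan(α/2)).
With d = 26.8198 mm and α/2 = 45.6°, tan(α/2) ≈ 1.02117, so f ≈ 26.8198 / 2.04233 ≈ 13.1319 mm.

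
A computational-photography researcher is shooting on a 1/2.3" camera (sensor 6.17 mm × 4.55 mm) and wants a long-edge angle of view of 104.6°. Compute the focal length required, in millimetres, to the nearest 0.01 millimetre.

2.38 mm

From α = 2·arctan(w/2f) we get f = w / (2·tan(α/2)).
With w = 6.17 mm and α/2 = 52.3°, tan(α/2) ≈ 1.29385, so f ≈ 6.17 / 2.58770 ≈ 2.3844 mm.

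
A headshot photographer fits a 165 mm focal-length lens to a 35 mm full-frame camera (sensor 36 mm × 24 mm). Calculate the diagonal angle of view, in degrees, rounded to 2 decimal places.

14.94°

Sensor diagonal = √(36² + 24²) = √1872.0000 ≈ 43.2666 mm.
Angle of view α = 2·arctan(d/2f) with d = 43.2666 mm and f = 165 mm.
d/2f = 0.13111; arctan(0.13111) ≈ 7.4695°, so α ≈ 14.9390°.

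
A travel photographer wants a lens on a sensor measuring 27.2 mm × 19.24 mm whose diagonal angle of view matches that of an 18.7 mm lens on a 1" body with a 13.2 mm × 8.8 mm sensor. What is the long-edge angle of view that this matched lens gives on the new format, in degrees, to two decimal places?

Sensor diagonal = √(13.2² + 8.8²) = √251.6800 ≈ 15.8644 mm.
Sensor diagonal = √(27.2² + 19.24²) = √1110.0176 ≈ 33.3169 mm.
Equal diagonal AOV ⇒ f₂ = f₁ · 33.3169/15.8644 = 18.7 × 2.10010 ≈ 39.2719 mm.
Long-edge AOV on the new format = 2·arctan(27.2 / (2 × 39.2719)) = 2·arctan(0.34630) ≈ 38.2023°.

38.20°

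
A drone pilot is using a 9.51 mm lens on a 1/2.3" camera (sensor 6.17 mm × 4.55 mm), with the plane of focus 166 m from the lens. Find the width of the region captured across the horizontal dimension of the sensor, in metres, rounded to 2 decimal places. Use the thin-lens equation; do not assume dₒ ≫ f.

dₒ: 166 m = 166000 mm.
Similar triangles through the lens centre give W/dₒ = w/dᵢ; with 1/f = 1/dₒ + 1/dᵢ this gives W = w·(dₒ − f)/f.
W = 6.17 mm × (166000 − 9.51) / 9.51 = 6.17 × 17454.3102 ≈ 107693.094 mm = 107.693 m.

107.69 m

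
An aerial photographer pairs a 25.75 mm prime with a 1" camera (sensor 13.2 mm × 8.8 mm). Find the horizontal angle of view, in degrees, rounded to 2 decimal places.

28.75°

Angle of view α = 2·arctan(w/2f) with w = 13.2 mm and f = 25.75 mm.
w/2f = 0.25631; arctan(0.25631) ≈ 14.3760°, so α ≈ 28.7521°.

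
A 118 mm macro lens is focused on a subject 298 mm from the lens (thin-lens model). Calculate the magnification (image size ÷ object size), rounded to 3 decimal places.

Thin lens: 1/f = 1/dₒ + 1/dᵢ → 1/dᵢ = 1/118 − 1/298 = 0.0051189 mm⁻¹, so dᵢ ≈ 195.3556 mm.
Magnification m = dᵢ/dₒ = 195.3556/298 ≈ 0.65556.

0.656×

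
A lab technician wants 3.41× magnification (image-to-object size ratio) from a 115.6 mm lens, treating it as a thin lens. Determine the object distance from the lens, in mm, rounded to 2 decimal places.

149.50 mm

With m = dᵢ/dₒ and 1/f = 1/dₒ + 1/dᵢ, substituting dᵢ = m·dₒ gives 1/f = (1 + 1/m)/dₒ, hence dₒ = f·(1 + 1/m).
dₒ = 115.6 × (1 + 1/3.41) = 115.6 × 1.29326 ≈ 149.500 mm.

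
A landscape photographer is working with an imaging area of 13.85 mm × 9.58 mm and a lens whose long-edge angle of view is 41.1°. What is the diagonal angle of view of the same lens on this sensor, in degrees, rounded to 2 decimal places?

49.01°

From the long-edge AOV: f = 13.85 / (2·tan(20.55°)) = 13.85 / 0.74976 ≈ 18.4726 mm.
Sensor diagonal = √(13.85² + 9.58²) = √283.5989 ≈ 16.8404 mm.
Diagonal AOV = 2·arctan(16.8404 / (2 × 18.4726)) = 2·arctan(0.45582) ≈ 49.0090°.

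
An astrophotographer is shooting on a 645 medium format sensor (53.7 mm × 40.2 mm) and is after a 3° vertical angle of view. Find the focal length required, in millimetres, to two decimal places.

767.59 mm

From α = 2·arctan(h/2f) we get f = h / (2·tan(α/2)).
With h = 40.2 mm and α/2 = 1.5°, tan(α/2) ≈ 0.02619, so f ≈ 40.2 / 0.05237 ≈ 767.5880 mm.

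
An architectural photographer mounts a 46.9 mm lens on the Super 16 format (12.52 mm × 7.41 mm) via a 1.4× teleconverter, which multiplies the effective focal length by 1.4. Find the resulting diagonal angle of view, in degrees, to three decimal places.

Effective focal length f = 46.9 × 1.4 = 65.66 mm.
Sensor diagonal = √(12.52² + 7.41²) = √211.6585 ≈ 14.5485 mm.
α = 2·arctan(14.548 / (2 × 65.66)) = 2·arctan(0.11079) ≈ 12.6436°.

12.644°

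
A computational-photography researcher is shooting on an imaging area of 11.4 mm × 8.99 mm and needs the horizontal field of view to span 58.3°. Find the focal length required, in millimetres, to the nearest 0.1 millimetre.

From α = 2·arctan(w/2f) we get f = w / (2·tan(α/2)).
With w = 11.4 mm and α/2 = 29.15°, tan(α/2) ≈ 0.55774, so f ≈ 11.4 / 1.11547 ≈ 10.2199 mm.

10.2 mm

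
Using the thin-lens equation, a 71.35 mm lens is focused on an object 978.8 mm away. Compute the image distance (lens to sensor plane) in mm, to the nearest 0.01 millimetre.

76.96 mm

1/dᵢ = 1/f − 1/dₒ = 1/71.35 − 1/978.8 = 0.0129938 mm⁻¹.
dᵢ = 1/0.0129938 ≈ 76.9600 mm.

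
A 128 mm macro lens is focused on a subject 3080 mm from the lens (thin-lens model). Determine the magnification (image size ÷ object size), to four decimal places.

0.0434×

Thin lens: 1/f = 1/dₒ + 1/dᵢ → 1/dᵢ = 1/128 − 1/3080 = 0.0074878 mm⁻¹, so dᵢ ≈ 133.5501 mm.
Magnification m = dᵢ/dₒ = 133.5501/3080 ≈ 0.04336.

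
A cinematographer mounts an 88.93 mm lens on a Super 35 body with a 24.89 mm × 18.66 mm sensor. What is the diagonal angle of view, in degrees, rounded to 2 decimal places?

Sensor diagonal = √(24.89² + 18.66²) = √967.7077 ≈ 31.1080 mm.
Angle of view α = 2·arctan(d/2f) with d = 31.1080 mm and f = 88.93 mm.
d/2f = 0.17490; arctan(0.17490) ≈ 9.9208°, so α ≈ 19.8416°.

19.84°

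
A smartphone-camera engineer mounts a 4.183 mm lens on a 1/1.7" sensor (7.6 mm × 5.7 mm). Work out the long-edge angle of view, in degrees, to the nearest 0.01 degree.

84.51°

Angle of view α = 2·arctan(w/2f) with w = 7.6 mm and f = 4.183 mm.
w/2f = 0.90844; arctan(0.90844) ≈ 42.2532°, so α ≈ 84.5065°.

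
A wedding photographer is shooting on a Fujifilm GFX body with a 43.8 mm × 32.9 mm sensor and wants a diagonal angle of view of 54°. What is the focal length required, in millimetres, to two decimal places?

53.76 mm

Sensor diagonal = √(43.8² + 32.9²) = √3000.8500 ≈ 54.7800 mm.
From α = 2·arctan(d/2f) we get f = d / (2·tan(α/2)).
With d = 54.7800 mm and α/2 = 27°, tan(α/2) ≈ 0.50953, so f ≈ 54.7800 / 1.01905 ≈ 53.7559 mm.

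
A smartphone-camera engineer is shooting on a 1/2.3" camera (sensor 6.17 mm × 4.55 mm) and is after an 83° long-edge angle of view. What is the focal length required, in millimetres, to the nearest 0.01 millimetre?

3.49 mm

From α = 2·arctan(w/2f) we get f = w / (2·tan(α/2)).
With w = 6.17 mm and α/2 = 41.5°, tan(α/2) ≈ 0.88473, so f ≈ 6.17 / 1.76945 ≈ 3.4870 mm.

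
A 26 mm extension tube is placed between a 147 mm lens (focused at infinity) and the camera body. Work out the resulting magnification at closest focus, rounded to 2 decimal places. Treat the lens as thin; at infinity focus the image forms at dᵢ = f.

The tube moves the image plane from f to f + e, so dᵢ = 147 + 26 = 173 mm. Focus is achieved when 1/f = 1/dₒ + 1/dᵢ, giving dₒ = 1/(1/f − 1/(f+e)).
Magnification m = dᵢ/dₒ = (f+e)·(1/f − 1/(f+e)) = e/f = 26/147 ≈ 0.1769.

0.18×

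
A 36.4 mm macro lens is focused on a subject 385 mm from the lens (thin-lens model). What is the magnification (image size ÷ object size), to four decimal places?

0.1044×

Thin lens: 1/f = 1/dₒ + 1/dᵢ → 1/dᵢ = 1/36.4 − 1/385 = 0.0248751 mm⁻¹, so dᵢ ≈ 40.2008 mm.
Magnification m = dᵢ/dₒ = 40.2008/385 ≈ 0.10442.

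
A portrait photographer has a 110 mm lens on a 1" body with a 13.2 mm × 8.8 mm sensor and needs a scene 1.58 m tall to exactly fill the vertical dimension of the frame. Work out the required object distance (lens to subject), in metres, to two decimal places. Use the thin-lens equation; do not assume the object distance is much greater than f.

19.86 m

W: 1.58 m = 1580 mm.
Magnification m = h/W = dᵢ/dₒ; combined with 1/f = 1/dₒ + 1/dᵢ this gives dₒ = f·(1 + W/h).
dₒ = 110 mm × (1 + 1580/8.8) = 110 × 180.5455 ≈ 19860.000 mm = 19.86 m.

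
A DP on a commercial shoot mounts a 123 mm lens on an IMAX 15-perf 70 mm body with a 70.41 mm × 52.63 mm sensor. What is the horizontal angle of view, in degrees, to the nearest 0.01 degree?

Angle of view α = 2·arctan(w/2f) with w = 70.41 mm and f = 123 mm.
w/2f = 0.28622; arctan(0.28622) ≈ 15.9722°, so α ≈ 31.9443°.

31.94°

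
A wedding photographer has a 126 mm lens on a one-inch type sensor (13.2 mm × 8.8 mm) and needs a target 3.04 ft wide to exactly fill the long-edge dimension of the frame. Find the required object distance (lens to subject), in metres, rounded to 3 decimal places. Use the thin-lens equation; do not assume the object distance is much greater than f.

W: 3.04 ft × 304.8 mm/ft = 926.59 mm.
Magnification m = w/W = dᵢ/dₒ; combined with 1/f = 1/dₒ + 1/dᵢ this gives dₒ = f·(1 + W/w).
dₒ = 126 mm × (1 + 926.592/13.2) = 126 × 71.1964 ≈ 8970.742 mm = 8.97074 m.

8.971 m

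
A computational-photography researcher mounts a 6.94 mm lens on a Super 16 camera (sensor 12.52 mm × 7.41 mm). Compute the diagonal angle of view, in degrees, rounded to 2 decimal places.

Sensor diagonal = √(12.52² + 7.41²) = √211.6585 ≈ 14.5485 mm.
Angle of view α = 2·arctan(d/2f) with d = 14.5485 mm and f = 6.94 mm.
d/2f = 1.04816; arctan(1.04816) ≈ 46.3470°, so α ≈ 92.6941°.

92.69°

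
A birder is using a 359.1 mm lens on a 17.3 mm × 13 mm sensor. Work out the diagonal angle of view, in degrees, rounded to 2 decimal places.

3.45°

Sensor diagonal = √(17.3² + 13²) = √468.2900 ≈ 21.6400 mm.
Angle of view α = 2·arctan(d/2f) with d = 21.6400 mm and f = 359.1 mm.
d/2f = 0.03013; arctan(0.03013) ≈ 1.7259°, so α ≈ 3.4517°.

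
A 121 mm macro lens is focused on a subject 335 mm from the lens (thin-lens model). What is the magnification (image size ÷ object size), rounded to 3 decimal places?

0.565×

Thin lens: 1/f = 1/dₒ + 1/dᵢ → 1/dᵢ = 1/121 − 1/335 = 0.0052794 mm⁻¹, so dᵢ ≈ 189.4159 mm.
Magnification m = dᵢ/dₒ = 189.4159/335 ≈ 0.56542.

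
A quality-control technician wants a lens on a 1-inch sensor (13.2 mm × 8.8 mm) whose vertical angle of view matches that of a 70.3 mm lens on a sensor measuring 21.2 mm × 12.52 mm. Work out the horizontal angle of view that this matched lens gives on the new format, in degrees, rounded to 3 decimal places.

Equal vertical AOV ⇒ f₂ = f₁ · 8.8/12.52 = 70.3 × 0.70288 ≈ 49.4121 mm.
Horizontal AOV on the new format = 2·arctan(13.2 / (2 × 49.4121)) = 2·arctan(0.13357) ≈ 15.2160°.

15.216°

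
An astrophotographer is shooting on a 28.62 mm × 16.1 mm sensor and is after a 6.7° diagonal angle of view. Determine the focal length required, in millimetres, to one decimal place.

280.5 mm

Sensor diagonal = √(28.62² + 16.1²) = √1078.3144 ≈ 32.8377 mm.
From α = 2·arctan(d/2f) we get f = d / (2·tan(α/2)).
With d = 32.8377 mm and α/2 = 3.35°, tan(α/2) ≈ 0.05854, so f ≈ 32.8377 / 0.11707 ≈ 280.4951 mm.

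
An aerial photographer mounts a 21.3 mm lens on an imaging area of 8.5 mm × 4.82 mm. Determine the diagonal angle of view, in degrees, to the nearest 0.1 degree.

Sensor diagonal = √(8.5² + 4.82²) = √95.4824 ≈ 9.7715 mm.
Angle of view α = 2·arctan(d/2f) with d = 9.7715 mm and f = 21.3 mm.
d/2f = 0.22938; arctan(0.22938) ≈ 12.9189°, so α ≈ 25.8378°.

25.8°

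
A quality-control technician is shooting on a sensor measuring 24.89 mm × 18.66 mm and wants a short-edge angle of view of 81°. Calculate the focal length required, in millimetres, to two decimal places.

From α = 2·arctan(h/2f) we get f = h / (2·tan(α/2)).
With h = 18.66 mm and α/2 = 40.5°, tan(α/2) ≈ 0.85408, so f ≈ 18.66 / 1.70816 ≈ 10.9240 mm.

10.92 mm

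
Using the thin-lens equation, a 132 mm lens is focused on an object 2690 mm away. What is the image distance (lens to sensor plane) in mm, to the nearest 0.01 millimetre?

138.81 mm

1/dᵢ = 1/f − 1/dₒ = 1/132 − 1/2690 = 0.0072040 mm⁻¹.
dᵢ = 1/0.0072040 ≈ 138.8116 mm.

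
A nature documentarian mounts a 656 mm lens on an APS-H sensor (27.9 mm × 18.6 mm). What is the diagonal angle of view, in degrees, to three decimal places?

Sensor diagonal = √(27.9² + 18.6²) = √1124.3700 ≈ 33.5316 mm.
Angle of view α = 2·arctan(d/2f) with d = 33.5316 mm and f = 656 mm.
d/2f = 0.02556; arctan(0.02556) ≈ 1.4640°, so α ≈ 2.9281°.

2.928°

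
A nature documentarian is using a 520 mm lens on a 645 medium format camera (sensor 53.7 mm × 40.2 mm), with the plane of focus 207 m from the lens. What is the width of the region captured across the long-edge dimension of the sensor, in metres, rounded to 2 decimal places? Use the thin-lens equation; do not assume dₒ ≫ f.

dₒ: 207 m = 207000 mm.
Similar triangles through the lens centre give W/dₒ = w/dᵢ; with 1/f = 1/dₒ + 1/dᵢ this gives W = w·(dₒ − f)/f.
W = 53.7 mm × (207000 − 520) / 520 = 53.7 × 397.0769 ≈ 21323.031 mm = 21.323 m.

21.32 m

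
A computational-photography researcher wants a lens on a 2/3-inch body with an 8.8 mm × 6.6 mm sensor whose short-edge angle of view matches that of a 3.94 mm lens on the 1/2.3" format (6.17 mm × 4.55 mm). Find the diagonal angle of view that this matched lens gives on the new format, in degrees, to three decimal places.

Equal short-edge AOV ⇒ f₂ = f₁ · 6.6/4.55 = 3.94 × 1.45055 ≈ 5.7152 mm.
Sensor diagonal = √(8.8² + 6.6²) = √121.0000 ≈ 11.0000 mm.
Diagonal AOV on the new format = 2·arctan(11.0000 / (2 × 5.7152)) = 2·arctan(0.96235) ≈ 87.8018°.

87.802°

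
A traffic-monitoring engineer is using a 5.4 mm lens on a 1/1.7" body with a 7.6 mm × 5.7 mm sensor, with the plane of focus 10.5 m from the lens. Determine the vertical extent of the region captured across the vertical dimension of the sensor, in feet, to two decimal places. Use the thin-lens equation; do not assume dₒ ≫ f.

dₒ: 10.5 m = 10500 mm.
Similar triangles through the lens centre give W/dₒ = h/dᵢ; with 1/f = 1/dₒ + 1/dᵢ this gives W = h·(dₒ − f)/f.
W = 5.7 mm × (10500 − 5.4) / 5.4 = 5.7 × 1943.4444 ≈ 11077.633 mm = 11077.633/304.8 ft = 36.3439 ft.

36.34 ft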